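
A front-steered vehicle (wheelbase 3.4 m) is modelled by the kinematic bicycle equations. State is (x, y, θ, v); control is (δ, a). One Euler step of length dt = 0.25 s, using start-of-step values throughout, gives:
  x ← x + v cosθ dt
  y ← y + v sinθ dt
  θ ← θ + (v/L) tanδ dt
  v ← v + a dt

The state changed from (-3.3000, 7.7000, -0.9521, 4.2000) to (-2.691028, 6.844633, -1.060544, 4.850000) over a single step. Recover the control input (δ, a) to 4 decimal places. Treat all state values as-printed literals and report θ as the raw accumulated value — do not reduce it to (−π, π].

a = (v'−v)/dt = (0.650000)/0.25 = 2.6000
Δθ = θ'−θ = -0.108444;  (v·dt/L) = 4.2000·0.25/3.4 = 0.308824
tan δ = Δθ·L/(v·dt) = -0.351152  →  δ = -0.3377

δ = -0.3377, a = 2.6000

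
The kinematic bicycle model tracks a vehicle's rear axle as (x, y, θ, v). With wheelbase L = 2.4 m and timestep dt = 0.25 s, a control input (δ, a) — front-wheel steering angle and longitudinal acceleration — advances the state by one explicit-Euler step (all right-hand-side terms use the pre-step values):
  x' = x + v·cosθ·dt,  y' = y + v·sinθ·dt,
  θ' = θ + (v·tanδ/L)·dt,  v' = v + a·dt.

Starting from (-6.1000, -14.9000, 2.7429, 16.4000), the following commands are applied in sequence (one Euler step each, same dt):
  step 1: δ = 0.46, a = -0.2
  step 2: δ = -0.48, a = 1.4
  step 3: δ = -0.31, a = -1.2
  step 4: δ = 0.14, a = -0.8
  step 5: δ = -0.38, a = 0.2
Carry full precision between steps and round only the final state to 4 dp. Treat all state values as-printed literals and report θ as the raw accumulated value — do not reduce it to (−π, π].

after step 1 (δ=0.46, a=-0.2): (-9.878434, -13.308323, 3.589292, 16.350000)
after step 2 (δ=-0.48, a=1.4): (-13.563093, -15.077771, 2.702626, 16.700000)
after step 3 (δ=-0.31, a=-1.2): (-17.342267, -13.303379, 2.145390, 16.400000)
after step 4 (δ=0.14, a=-0.8): (-19.570591, -9.861785, 2.386131, 16.200000)
after step 5 (δ=-0.38, a=0.2): (-22.518811, -7.085006, 1.712123, 16.250000)

(-22.5188, -7.0850, 1.7121, 16.2500)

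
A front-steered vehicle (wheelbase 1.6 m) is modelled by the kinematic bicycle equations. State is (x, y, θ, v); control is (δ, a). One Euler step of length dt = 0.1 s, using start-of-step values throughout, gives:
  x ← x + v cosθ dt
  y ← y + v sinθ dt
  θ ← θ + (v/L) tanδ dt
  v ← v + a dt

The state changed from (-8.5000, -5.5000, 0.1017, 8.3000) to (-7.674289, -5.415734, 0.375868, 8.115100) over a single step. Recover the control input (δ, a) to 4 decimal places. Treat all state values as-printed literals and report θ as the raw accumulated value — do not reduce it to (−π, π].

δ = 0.4862, a = -1.8490

a = (v'−v)/dt = (-0.184900)/0.1 = -1.8490
Δθ = θ'−θ = 0.274168;  (v·dt/L) = 8.3000·0.1/1.6 = 0.518750
tan δ = Δθ·L/(v·dt) = 0.528517  →  δ = 0.4862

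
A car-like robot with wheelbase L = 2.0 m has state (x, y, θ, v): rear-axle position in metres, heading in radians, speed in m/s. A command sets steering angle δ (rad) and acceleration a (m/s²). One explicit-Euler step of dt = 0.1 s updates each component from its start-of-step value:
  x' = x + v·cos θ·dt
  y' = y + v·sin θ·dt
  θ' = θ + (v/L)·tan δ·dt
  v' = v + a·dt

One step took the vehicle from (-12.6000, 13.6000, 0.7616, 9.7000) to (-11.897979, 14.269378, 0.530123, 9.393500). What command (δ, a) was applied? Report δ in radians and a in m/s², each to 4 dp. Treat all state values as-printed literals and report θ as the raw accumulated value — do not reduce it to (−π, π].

δ = -0.4453, a = -3.0650

a = (v'−v)/dt = (-0.306500)/0.1 = -3.0650
Δθ = θ'−θ = -0.231477;  (v·dt/L) = 9.7000·0.1/2.0 = 0.485000
tan δ = Δθ·L/(v·dt) = -0.477272  →  δ = -0.4453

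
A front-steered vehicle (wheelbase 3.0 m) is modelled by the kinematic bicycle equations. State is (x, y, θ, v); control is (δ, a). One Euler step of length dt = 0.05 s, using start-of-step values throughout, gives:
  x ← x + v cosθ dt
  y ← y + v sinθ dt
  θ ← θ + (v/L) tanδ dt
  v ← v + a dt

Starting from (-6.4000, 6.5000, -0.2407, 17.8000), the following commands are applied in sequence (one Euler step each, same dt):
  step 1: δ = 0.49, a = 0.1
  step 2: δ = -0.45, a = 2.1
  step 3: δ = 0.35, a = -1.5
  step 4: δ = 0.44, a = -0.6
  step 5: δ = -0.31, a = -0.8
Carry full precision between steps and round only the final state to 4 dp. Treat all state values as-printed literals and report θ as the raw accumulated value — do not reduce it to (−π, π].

(-2.0000, 5.9306, -0.0720, 17.7650)

after step 1 (δ=0.49, a=0.1): (-5.535658, 6.287840, -0.082462, 17.805000)
after step 2 (δ=-0.45, a=2.1): (-4.648433, 6.214511, -0.225808, 17.910000)
after step 3 (δ=0.35, a=-1.5): (-3.775666, 6.014014, -0.116847, 17.835000)
after step 4 (δ=0.44, a=-0.6): (-2.889997, 5.910053, 0.023092, 17.805000)
after step 5 (δ=-0.31, a=-0.8): (-1.999984, 5.930609, -0.071965, 17.765000)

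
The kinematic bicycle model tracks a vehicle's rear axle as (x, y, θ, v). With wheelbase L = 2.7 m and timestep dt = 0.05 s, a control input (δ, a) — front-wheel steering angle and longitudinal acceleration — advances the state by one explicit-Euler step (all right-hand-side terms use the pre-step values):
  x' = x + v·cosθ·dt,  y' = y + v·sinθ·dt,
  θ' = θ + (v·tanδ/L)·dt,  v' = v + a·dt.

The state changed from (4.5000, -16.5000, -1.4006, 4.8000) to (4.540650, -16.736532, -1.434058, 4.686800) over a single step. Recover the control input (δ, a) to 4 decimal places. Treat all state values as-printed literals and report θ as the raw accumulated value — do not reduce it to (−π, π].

δ = -0.3600, a = -2.2640

a = (v'−v)/dt = (-0.113200)/0.05 = -2.2640
Δθ = θ'−θ = -0.033458;  (v·dt/L) = 4.8000·0.05/2.7 = 0.088889
tan δ = Δθ·L/(v·dt) = -0.376402  →  δ = -0.3600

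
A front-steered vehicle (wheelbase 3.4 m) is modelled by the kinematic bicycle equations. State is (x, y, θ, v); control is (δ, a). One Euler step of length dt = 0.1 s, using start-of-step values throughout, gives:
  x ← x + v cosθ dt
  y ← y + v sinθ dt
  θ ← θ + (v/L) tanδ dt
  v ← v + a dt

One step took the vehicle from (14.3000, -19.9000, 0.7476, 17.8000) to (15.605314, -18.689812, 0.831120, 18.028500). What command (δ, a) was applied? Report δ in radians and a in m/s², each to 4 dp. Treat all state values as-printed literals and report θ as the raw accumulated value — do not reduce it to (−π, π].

a = (v'−v)/dt = (0.228500)/0.1 = 2.2850
Δθ = θ'−θ = 0.083520;  (v·dt/L) = 17.8000·0.1/3.4 = 0.523529
tan δ = Δθ·L/(v·dt) = 0.159533  →  δ = 0.1582

δ = 0.1582, a = 2.2850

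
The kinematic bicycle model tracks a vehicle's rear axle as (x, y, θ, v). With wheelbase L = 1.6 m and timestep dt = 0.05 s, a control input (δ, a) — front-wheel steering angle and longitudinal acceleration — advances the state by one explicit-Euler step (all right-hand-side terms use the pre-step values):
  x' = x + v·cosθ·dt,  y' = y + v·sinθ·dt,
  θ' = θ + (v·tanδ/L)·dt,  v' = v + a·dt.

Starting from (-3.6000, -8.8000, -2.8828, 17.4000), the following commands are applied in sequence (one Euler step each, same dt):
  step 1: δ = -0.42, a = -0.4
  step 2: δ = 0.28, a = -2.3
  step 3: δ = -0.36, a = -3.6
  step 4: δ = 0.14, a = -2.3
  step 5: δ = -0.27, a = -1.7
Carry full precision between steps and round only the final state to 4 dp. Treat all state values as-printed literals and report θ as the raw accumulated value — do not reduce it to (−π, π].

after step 1 (δ=-0.42, a=-0.4): (-4.441029, -9.022645, -3.125624, 17.380000)
after step 2 (δ=0.28, a=-2.3): (-5.309918, -9.036521, -2.969446, 17.265000)
after step 3 (δ=-0.36, a=-3.6): (-6.160408, -9.184394, -3.172527, 17.085000)
after step 4 (δ=0.14, a=-2.3): (-7.014250, -9.157973, -3.097288, 16.970000)
after step 5 (δ=-0.27, a=-1.7): (-7.861917, -9.195553, -3.244056, 16.885000)

(-7.8619, -9.1956, -3.2441, 16.8850)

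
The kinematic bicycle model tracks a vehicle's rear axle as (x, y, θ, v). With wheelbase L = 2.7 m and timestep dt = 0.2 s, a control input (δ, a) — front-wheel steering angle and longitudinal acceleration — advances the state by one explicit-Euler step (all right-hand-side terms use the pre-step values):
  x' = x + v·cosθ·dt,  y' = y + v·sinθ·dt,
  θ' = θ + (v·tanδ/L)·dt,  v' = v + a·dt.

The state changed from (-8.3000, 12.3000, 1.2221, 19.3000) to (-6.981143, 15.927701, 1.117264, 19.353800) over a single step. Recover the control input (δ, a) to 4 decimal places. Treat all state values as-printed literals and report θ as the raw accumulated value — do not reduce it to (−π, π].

a = (v'−v)/dt = (0.053800)/0.2 = 0.2690
Δθ = θ'−θ = -0.104836;  (v·dt/L) = 19.3000·0.2/2.7 = 1.429630
tan δ = Δθ·L/(v·dt) = -0.073331  →  δ = -0.0732

δ = -0.0732, a = 0.2690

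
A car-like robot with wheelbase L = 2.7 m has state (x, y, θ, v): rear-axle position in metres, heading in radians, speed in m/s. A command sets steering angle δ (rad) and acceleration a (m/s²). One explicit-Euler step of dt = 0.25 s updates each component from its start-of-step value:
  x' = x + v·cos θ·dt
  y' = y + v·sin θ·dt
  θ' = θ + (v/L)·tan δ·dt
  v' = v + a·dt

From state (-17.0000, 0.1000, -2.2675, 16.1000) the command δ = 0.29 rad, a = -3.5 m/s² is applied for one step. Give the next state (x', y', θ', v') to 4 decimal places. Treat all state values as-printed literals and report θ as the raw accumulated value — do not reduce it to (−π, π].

x' = -17.0000 + 16.1000·cos(-2.2675)·0.25 = -19.5828
y' = 0.1000 + 16.1000·sin(-2.2675)·0.25 = -2.9870
θ' = -2.2675 + (16.1000/2.7)·tan(0.29)·0.25 = -1.8226
v' = 16.1000 − 3.5000·0.25 = 15.2250

(-19.5828, -2.9870, -1.8226, 15.2250)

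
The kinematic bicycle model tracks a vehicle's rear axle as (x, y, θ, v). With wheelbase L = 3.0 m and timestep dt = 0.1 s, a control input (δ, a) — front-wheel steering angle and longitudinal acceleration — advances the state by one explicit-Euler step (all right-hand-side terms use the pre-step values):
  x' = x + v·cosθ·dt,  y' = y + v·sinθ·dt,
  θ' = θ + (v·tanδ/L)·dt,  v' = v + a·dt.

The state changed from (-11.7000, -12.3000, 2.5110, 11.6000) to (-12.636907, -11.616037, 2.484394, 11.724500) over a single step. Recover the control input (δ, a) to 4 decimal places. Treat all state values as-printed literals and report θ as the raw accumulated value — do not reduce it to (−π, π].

a = (v'−v)/dt = (0.124500)/0.1 = 1.2450
Δθ = θ'−θ = -0.026606;  (v·dt/L) = 11.6000·0.1/3.0 = 0.386667
tan δ = Δθ·L/(v·dt) = -0.068809  →  δ = -0.0687

δ = -0.0687, a = 1.2450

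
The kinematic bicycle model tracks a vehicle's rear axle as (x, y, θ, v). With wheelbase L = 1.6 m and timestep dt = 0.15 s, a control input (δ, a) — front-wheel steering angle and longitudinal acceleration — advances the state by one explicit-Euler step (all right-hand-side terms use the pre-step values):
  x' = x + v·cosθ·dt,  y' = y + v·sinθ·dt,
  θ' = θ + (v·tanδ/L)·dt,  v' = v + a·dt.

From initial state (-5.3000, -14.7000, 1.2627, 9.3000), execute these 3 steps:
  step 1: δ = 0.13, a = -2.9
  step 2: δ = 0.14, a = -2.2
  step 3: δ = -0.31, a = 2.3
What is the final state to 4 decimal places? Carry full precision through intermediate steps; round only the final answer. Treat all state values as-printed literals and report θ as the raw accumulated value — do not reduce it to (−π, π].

(-4.5220, -10.7895, 1.2375, 8.8800)

after step 1 (δ=0.13, a=-2.9): (-4.876973, -13.370687, 1.376687, 8.865000)
after step 2 (δ=0.14, a=-2.2): (-4.620473, -12.065910, 1.493806, 8.535000)
after step 3 (δ=-0.31, a=2.3): (-4.522004, -10.789452, 1.237494, 8.880000)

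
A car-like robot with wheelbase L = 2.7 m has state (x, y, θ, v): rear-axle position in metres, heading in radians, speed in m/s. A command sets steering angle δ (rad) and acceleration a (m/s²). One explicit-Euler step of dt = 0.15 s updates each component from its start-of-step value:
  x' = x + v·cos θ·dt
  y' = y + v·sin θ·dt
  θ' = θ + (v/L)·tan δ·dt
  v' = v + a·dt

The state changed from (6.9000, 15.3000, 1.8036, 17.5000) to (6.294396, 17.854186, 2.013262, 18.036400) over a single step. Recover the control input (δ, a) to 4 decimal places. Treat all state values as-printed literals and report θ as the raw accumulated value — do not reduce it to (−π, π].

a = (v'−v)/dt = (0.536400)/0.15 = 3.5760
Δθ = θ'−θ = 0.209662;  (v·dt/L) = 17.5000·0.15/2.7 = 0.972222
tan δ = Δθ·L/(v·dt) = 0.215652  →  δ = 0.2124

δ = 0.2124, a = 3.5760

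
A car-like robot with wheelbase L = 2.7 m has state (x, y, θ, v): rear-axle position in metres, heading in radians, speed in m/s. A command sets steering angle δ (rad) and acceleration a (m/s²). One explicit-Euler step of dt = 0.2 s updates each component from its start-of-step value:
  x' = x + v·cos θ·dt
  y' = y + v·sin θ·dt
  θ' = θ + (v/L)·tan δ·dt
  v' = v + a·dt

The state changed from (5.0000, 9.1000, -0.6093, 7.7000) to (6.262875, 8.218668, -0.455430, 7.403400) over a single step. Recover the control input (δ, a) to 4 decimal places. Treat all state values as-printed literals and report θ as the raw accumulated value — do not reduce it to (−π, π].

a = (v'−v)/dt = (-0.296600)/0.2 = -1.4830
Δθ = θ'−θ = 0.153870;  (v·dt/L) = 7.7000·0.2/2.7 = 0.570370
tan δ = Δθ·L/(v·dt) = 0.269772  →  δ = 0.2635

δ = 0.2635, a = -1.4830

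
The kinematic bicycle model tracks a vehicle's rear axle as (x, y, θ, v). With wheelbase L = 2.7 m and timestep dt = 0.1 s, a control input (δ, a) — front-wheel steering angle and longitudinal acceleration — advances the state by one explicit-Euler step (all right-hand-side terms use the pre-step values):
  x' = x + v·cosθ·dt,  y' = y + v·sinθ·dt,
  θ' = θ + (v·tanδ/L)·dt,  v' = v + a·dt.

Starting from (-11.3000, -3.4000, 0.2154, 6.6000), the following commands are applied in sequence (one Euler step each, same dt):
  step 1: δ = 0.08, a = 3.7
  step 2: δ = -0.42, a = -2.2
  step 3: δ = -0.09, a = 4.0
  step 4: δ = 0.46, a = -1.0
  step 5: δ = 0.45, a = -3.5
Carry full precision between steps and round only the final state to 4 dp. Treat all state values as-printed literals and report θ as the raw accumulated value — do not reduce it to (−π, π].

after step 1 (δ=0.08, a=3.7): (-10.655252, -3.258933, 0.234997, 6.970000)
after step 2 (δ=-0.42, a=-2.2): (-9.977409, -3.096643, 0.119716, 6.750000)
after step 3 (δ=-0.09, a=4.0): (-9.307240, -3.016028, 0.097155, 7.150000)
after step 4 (δ=0.46, a=-1.0): (-8.595612, -2.946672, 0.228357, 7.050000)
after step 5 (δ=0.45, a=-3.5): (-7.908914, -2.787076, 0.354488, 6.700000)

(-7.9089, -2.7871, 0.3545, 6.7000)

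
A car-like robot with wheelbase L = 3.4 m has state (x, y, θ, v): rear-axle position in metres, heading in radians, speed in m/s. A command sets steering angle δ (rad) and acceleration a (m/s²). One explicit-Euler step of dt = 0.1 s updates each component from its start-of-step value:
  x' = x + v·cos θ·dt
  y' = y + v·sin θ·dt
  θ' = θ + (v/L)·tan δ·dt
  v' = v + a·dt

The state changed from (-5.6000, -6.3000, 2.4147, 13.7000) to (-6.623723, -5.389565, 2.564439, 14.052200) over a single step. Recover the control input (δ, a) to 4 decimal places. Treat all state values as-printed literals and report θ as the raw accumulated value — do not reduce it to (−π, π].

δ = 0.3558, a = 3.5220

a = (v'−v)/dt = (0.352200)/0.1 = 3.5220
Δθ = θ'−θ = 0.149739;  (v·dt/L) = 13.7000·0.1/3.4 = 0.402941
tan δ = Δθ·L/(v·dt) = 0.371615  →  δ = 0.3558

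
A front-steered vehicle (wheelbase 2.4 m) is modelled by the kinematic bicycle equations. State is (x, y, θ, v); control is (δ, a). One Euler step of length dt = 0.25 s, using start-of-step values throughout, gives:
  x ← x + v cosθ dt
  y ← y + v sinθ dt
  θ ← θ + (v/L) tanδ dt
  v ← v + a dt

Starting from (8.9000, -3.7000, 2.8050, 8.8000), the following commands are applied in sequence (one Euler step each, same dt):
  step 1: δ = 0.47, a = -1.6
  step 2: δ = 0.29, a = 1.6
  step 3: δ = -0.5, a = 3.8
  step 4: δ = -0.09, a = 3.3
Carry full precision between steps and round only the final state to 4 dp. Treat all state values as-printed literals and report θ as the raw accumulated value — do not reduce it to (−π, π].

(0.2836, -3.8113, 2.9393, 10.5750)

after step 1 (δ=0.47, a=-1.6): (6.823452, -2.973400, 3.270635, 8.400000)
after step 2 (δ=0.29, a=1.6): (4.740912, -3.243638, 3.531747, 8.800000)
after step 3 (δ=-0.5, a=3.8): (2.706241, -4.080366, 3.030969, 9.750000)
after step 4 (δ=-0.09, a=3.3): (0.283640, -3.811271, 2.939315, 10.575000)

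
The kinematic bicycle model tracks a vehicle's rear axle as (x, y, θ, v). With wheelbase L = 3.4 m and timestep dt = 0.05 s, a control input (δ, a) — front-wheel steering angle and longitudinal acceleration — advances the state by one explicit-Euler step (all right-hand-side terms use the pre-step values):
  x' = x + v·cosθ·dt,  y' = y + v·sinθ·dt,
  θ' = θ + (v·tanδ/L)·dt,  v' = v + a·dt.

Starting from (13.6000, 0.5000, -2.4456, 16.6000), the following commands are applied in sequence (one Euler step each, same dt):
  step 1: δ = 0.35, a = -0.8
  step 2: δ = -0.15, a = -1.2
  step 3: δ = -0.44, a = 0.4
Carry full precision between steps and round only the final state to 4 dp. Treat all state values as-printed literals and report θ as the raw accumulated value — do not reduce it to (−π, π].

(11.7728, -1.1788, -2.5075, 16.5200)

after step 1 (δ=0.35, a=-0.8): (12.963043, -0.032152, -2.356490, 16.560000)
after step 2 (δ=-0.15, a=-1.2): (12.377386, -0.617464, -2.393296, 16.500000)
after step 3 (δ=-0.44, a=0.4): (11.772786, -1.178787, -2.507529, 16.520000)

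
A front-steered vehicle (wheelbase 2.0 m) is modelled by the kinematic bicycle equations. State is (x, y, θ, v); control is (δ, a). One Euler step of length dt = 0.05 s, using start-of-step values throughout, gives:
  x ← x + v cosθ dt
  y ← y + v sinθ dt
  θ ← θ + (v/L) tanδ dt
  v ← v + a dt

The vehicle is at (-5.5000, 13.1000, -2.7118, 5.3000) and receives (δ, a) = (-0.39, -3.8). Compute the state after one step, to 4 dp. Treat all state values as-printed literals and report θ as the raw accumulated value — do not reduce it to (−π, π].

(-5.7409, 12.9896, -2.7663, 5.1100)

x' = -5.5000 + 5.3000·cos(-2.7118)·0.05 = -5.7409
y' = 13.1000 + 5.3000·sin(-2.7118)·0.05 = 12.9896
θ' = -2.7118 + (5.3000/2.0)·tan(-0.39)·0.05 = -2.7663
v' = 5.3000 − 3.8000·0.05 = 5.1100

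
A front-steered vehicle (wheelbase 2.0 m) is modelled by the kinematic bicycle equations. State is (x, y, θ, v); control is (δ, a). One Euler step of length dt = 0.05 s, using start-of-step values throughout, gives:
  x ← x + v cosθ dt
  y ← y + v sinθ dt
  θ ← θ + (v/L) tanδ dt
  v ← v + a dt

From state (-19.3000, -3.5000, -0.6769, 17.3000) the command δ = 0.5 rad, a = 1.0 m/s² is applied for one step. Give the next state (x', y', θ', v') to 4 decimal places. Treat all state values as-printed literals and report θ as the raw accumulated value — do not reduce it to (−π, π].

x' = -19.3000 + 17.3000·cos(-0.6769)·0.05 = -18.6257
y' = -3.5000 + 17.3000·sin(-0.6769)·0.05 = -4.0418
θ' = -0.6769 + (17.3000/2.0)·tan(0.5)·0.05 = -0.4406
v' = 17.3000 + 1.0000·0.05 = 17.3500

(-18.6257, -4.0418, -0.4406, 17.3500)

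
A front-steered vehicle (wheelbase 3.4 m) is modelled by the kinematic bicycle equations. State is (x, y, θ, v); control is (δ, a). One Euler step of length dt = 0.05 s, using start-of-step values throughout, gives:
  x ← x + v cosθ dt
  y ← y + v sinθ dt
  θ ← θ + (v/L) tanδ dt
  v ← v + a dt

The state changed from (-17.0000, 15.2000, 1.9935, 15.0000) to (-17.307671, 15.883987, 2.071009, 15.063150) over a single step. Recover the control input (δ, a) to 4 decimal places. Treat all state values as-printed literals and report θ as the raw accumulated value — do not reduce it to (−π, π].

δ = 0.3379, a = 1.2630

a = (v'−v)/dt = (0.063150)/0.05 = 1.2630
Δθ = θ'−θ = 0.077509;  (v·dt/L) = 15.0000·0.05/3.4 = 0.220588
tan δ = Δθ·L/(v·dt) = 0.351374  →  δ = 0.3379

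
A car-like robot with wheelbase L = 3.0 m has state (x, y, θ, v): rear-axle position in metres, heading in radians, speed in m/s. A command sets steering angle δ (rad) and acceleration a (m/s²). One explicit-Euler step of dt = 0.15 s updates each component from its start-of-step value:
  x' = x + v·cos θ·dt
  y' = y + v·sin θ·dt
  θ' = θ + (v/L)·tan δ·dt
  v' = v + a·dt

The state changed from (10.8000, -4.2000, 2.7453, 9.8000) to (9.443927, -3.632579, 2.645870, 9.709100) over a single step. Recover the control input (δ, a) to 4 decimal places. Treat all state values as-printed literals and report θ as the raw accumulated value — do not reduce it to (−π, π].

a = (v'−v)/dt = (-0.090900)/0.15 = -0.6060
Δθ = θ'−θ = -0.099430;  (v·dt/L) = 9.8000·0.15/3.0 = 0.490000
tan δ = Δθ·L/(v·dt) = -0.202918  →  δ = -0.2002

δ = -0.2002, a = -0.6060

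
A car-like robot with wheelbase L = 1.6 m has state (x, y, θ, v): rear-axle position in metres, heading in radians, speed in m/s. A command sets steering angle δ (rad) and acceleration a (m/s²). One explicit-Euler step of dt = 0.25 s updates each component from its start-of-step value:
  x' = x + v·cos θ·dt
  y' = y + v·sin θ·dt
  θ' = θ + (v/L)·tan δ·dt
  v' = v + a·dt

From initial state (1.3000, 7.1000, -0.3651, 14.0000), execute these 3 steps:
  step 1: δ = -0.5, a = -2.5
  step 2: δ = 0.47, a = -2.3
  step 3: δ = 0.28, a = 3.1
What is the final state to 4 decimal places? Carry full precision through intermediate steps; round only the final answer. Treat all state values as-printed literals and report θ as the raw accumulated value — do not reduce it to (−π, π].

(7.4154, 0.9767, 0.0765, 13.5750)

after step 1 (δ=-0.5, a=-2.5): (4.569308, 5.850351, -1.560137, 13.375000)
after step 2 (δ=0.47, a=-2.3): (4.604951, 2.506791, -0.498567, 12.800000)
after step 3 (δ=0.28, a=3.1): (7.415410, 0.976654, 0.076541, 13.575000)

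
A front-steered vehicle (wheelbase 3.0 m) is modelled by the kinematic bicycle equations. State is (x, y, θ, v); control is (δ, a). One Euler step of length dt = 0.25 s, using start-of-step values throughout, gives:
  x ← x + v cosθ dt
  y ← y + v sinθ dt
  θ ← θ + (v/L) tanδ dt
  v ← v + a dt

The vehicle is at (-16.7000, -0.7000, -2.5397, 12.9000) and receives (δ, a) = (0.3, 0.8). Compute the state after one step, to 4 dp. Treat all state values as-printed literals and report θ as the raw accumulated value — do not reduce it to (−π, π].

x' = -16.7000 + 12.9000·cos(-2.5397)·0.25 = -19.3583
y' = -0.7000 + 12.9000·sin(-2.5397)·0.25 = -2.5260
θ' = -2.5397 + (12.9000/3.0)·tan(0.3)·0.25 = -2.2072
v' = 12.9000 + 0.8000·0.25 = 13.1000

(-19.3583, -2.5260, -2.2072, 13.1000)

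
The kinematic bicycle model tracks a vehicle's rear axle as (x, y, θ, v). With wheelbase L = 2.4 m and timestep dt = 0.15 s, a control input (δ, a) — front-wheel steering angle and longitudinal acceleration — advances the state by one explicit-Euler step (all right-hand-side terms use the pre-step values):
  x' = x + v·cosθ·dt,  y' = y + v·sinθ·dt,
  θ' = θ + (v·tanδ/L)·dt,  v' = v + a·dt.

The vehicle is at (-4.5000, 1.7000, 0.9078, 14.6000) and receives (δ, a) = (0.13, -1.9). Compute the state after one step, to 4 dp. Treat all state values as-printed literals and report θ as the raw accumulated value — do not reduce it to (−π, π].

x' = -4.5000 + 14.6000·cos(0.9078)·0.15 = -3.1521
y' = 1.7000 + 14.6000·sin(0.9078)·0.15 = 3.4261
θ' = 0.9078 + (14.6000/2.4)·tan(0.13)·0.15 = 1.0271
v' = 14.6000 − 1.9000·0.15 = 14.3150

(-3.1521, 3.4261, 1.0271, 14.3150)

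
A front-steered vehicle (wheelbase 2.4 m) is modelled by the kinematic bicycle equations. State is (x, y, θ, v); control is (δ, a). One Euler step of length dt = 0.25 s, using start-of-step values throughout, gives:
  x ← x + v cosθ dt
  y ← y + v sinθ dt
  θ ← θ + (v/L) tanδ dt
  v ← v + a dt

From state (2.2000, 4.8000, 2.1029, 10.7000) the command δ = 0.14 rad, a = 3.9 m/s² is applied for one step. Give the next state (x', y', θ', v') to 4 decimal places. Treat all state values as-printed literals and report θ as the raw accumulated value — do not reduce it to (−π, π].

(0.8428, 7.1052, 2.2600, 11.6750)

x' = 2.2000 + 10.7000·cos(2.1029)·0.25 = 0.8428
y' = 4.8000 + 10.7000·sin(2.1029)·0.25 = 7.1052
θ' = 2.1029 + (10.7000/2.4)·tan(0.14)·0.25 = 2.2600
v' = 10.7000 + 3.9000·0.25 = 11.6750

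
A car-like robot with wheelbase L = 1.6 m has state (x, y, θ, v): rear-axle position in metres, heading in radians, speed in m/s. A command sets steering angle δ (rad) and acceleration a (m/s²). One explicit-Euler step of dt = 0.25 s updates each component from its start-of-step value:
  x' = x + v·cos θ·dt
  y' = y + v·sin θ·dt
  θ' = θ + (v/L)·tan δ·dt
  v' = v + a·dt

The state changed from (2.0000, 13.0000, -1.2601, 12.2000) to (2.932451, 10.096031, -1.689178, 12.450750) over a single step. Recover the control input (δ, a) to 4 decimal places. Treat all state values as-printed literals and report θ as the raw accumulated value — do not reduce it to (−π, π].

δ = -0.2214, a = 1.0030

a = (v'−v)/dt = (0.250750)/0.25 = 1.0030
Δθ = θ'−θ = -0.429078;  (v·dt/L) = 12.2000·0.25/1.6 = 1.906250
tan δ = Δθ·L/(v·dt) = -0.225090  →  δ = -0.2214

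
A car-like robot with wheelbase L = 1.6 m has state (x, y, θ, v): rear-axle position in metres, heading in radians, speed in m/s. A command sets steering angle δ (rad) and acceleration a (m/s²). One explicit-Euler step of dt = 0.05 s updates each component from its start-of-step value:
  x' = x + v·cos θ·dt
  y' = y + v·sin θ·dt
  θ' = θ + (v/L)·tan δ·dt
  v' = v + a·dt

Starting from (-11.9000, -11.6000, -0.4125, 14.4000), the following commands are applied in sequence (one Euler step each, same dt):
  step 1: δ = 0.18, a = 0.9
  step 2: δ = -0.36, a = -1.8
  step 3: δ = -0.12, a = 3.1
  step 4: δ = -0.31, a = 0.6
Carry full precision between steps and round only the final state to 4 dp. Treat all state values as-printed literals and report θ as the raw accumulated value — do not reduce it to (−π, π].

after step 1 (δ=0.18, a=0.9): (-11.240393, -11.888649, -0.330614, 14.445000)
after step 2 (δ=-0.36, a=-1.8): (-10.557257, -12.123108, -0.500524, 14.355000)
after step 3 (δ=-0.12, a=3.1): (-9.927553, -12.467546, -0.554615, 14.510000)
after step 4 (δ=-0.31, a=0.6): (-9.310803, -12.849606, -0.699864, 14.540000)

(-9.3108, -12.8496, -0.6999, 14.5400)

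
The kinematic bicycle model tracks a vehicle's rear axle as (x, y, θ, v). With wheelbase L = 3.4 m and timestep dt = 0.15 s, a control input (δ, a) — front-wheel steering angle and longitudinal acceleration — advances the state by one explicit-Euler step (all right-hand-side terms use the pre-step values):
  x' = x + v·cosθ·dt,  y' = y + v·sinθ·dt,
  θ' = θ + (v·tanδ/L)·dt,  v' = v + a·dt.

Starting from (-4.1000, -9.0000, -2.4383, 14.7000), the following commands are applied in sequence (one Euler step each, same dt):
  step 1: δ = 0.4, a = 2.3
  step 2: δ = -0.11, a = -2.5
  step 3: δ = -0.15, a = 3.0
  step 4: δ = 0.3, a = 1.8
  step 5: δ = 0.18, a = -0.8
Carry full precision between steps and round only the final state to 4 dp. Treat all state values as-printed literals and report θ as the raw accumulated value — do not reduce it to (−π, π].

after step 1 (δ=0.4, a=2.3): (-5.781791, -10.426045, -2.164106, 15.045000)
after step 2 (δ=-0.11, a=-2.5): (-7.043558, -12.297105, -2.237415, 14.670000)
after step 3 (δ=-0.15, a=3.0): (-8.404197, -14.026515, -2.335230, 15.120000)
after step 4 (δ=0.3, a=1.8): (-9.973945, -15.663500, -2.128885, 15.390000)
after step 5 (δ=0.18, a=-0.8): (-11.196447, -17.621729, -2.005333, 15.270000)

(-11.1964, -17.6217, -2.0053, 15.2700)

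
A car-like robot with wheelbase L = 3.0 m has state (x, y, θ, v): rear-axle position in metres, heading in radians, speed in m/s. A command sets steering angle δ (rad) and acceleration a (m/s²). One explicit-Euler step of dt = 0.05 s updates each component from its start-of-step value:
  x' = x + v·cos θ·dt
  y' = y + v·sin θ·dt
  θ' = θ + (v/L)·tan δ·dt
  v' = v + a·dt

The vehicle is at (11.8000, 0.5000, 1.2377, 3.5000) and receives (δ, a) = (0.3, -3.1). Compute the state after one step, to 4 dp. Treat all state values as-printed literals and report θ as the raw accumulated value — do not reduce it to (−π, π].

(11.8572, 0.6654, 1.2557, 3.3450)

x' = 11.8000 + 3.5000·cos(1.2377)·0.05 = 11.8572
y' = 0.5000 + 3.5000·sin(1.2377)·0.05 = 0.6654
θ' = 1.2377 + (3.5000/3.0)·tan(0.3)·0.05 = 1.2557
v' = 3.5000 − 3.1000·0.05 = 3.3450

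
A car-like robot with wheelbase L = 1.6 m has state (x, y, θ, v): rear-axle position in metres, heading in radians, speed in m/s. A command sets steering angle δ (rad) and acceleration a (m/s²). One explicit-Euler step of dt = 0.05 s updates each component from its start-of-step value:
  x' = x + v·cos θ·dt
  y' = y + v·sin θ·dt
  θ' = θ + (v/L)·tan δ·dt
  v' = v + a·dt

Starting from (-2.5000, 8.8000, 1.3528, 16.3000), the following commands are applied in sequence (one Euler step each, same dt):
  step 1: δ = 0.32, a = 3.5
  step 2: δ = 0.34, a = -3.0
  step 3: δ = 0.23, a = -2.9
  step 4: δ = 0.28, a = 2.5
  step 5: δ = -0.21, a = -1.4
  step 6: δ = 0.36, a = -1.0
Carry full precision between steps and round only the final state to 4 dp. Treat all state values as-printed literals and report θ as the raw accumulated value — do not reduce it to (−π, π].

after step 1 (δ=0.32, a=3.5): (-2.323737, 9.595711, 1.521601, 16.475000)
after step 2 (δ=0.34, a=-3.0): (-2.283229, 10.418465, 1.703721, 16.325000)
after step 3 (δ=0.23, a=-2.9): (-2.391409, 11.227514, 1.823170, 16.180000)
after step 4 (δ=0.28, a=2.5): (-2.593419, 12.010887, 1.968565, 16.305000)
after step 5 (δ=-0.21, a=-1.4): (-2.909216, 12.762488, 1.859962, 16.235000)
after step 6 (δ=0.36, a=-1.0): (-3.140689, 13.540536, 2.050928, 16.185000)

(-3.1407, 13.5405, 2.0509, 16.1850)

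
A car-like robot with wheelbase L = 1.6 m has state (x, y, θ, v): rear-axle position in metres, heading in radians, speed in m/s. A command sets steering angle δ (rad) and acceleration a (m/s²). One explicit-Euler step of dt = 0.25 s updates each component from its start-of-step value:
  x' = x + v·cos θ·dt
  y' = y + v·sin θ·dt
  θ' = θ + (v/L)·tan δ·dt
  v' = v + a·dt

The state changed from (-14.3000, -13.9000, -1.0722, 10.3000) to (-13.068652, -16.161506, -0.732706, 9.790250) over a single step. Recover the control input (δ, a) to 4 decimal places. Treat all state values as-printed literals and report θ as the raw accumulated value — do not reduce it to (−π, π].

a = (v'−v)/dt = (-0.509750)/0.25 = -2.0390
Δθ = θ'−θ = 0.339494;  (v·dt/L) = 10.3000·0.25/1.6 = 1.609375
tan δ = Δθ·L/(v·dt) = 0.210948  →  δ = 0.2079

δ = 0.2079, a = -2.0390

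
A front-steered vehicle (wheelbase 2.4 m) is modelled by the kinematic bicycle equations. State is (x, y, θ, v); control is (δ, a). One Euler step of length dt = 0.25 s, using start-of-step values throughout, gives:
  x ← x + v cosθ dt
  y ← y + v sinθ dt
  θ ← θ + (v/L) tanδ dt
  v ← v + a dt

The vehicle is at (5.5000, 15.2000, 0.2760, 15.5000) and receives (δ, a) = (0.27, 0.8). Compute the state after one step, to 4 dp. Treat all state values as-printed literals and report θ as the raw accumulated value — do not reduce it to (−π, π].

x' = 5.5000 + 15.5000·cos(0.2760)·0.25 = 9.2283
y' = 15.2000 + 15.5000·sin(0.2760)·0.25 = 16.2560
θ' = 0.2760 + (15.5000/2.4)·tan(0.27)·0.25 = 0.7228
v' = 15.5000 + 0.8000·0.25 = 15.7000

(9.2283, 16.2560, 0.7228, 15.7000)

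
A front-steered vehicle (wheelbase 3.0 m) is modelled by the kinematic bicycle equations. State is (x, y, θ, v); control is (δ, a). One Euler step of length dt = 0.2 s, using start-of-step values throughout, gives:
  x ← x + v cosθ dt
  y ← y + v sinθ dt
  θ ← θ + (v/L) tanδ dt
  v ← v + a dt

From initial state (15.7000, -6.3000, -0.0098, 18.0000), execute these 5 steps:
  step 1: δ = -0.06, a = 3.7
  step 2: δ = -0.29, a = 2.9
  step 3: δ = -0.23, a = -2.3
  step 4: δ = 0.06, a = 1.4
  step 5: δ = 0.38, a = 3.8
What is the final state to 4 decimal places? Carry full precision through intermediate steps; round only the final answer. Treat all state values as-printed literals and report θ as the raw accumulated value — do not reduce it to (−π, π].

(32.2251, -13.3366, -0.1711, 19.9000)

after step 1 (δ=-0.06, a=3.7): (19.299827, -6.335279, -0.081887, 18.740000)
after step 2 (δ=-0.29, a=2.9): (23.035268, -6.641847, -0.454704, 19.320000)
after step 3 (δ=-0.23, a=-2.3): (26.506652, -8.338901, -0.756280, 18.860000)
after step 4 (δ=0.06, a=1.4): (29.250381, -10.927324, -0.680750, 19.140000)
after step 5 (δ=0.38, a=3.8): (32.225124, -13.336574, -0.171099, 19.900000)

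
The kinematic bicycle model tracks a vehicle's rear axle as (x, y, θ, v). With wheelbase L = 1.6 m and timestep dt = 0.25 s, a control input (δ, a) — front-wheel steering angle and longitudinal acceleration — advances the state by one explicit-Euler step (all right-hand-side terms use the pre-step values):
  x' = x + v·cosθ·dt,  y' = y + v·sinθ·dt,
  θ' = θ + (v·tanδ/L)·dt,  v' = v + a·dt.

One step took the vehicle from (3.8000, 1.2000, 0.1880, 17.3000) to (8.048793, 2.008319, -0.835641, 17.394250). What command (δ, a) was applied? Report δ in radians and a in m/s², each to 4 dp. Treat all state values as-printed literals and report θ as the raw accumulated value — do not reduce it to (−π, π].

δ = -0.3620, a = 0.3770

a = (v'−v)/dt = (0.094250)/0.25 = 0.3770
Δθ = θ'−θ = -1.023641;  (v·dt/L) = 17.3000·0.25/1.6 = 2.703125
tan δ = Δθ·L/(v·dt) = -0.378688  →  δ = -0.3620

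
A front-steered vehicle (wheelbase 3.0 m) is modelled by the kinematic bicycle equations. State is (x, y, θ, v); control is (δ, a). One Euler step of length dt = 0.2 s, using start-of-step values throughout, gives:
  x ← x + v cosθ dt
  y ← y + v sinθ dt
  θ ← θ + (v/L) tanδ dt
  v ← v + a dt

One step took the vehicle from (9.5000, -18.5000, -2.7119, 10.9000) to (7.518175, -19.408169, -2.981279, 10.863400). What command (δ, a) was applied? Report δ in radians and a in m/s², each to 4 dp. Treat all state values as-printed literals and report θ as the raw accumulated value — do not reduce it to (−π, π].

δ = -0.3550, a = -0.1830

a = (v'−v)/dt = (-0.036600)/0.2 = -0.1830
Δθ = θ'−θ = -0.269379;  (v·dt/L) = 10.9000·0.2/3.0 = 0.726667
tan δ = Δθ·L/(v·dt) = -0.370705  →  δ = -0.3550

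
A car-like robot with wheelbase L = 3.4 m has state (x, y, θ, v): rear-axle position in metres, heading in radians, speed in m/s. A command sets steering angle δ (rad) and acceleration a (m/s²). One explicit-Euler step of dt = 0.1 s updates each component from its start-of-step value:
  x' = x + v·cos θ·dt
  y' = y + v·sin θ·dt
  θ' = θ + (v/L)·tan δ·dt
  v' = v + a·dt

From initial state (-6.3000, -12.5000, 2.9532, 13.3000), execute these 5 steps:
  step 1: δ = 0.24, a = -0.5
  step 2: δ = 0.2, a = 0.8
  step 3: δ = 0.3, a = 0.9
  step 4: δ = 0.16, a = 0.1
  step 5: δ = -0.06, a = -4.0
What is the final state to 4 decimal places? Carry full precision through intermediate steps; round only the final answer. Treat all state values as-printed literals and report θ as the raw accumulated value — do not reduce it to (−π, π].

after step 1 (δ=0.24, a=-0.5): (-7.606468, -12.250917, 3.048927, 13.250000)
after step 2 (δ=0.2, a=0.8): (-8.925783, -12.128311, 3.127925, 13.330000)
after step 3 (δ=0.3, a=0.9): (-10.258658, -12.110093, 3.249203, 13.420000)
after step 4 (δ=0.16, a=0.1): (-11.592896, -12.254227, 3.312900, 13.430000)
after step 5 (δ=-0.06, a=-4.0): (-12.916238, -12.483169, 3.289172, 13.030000)

(-12.9162, -12.4832, 3.2892, 13.0300)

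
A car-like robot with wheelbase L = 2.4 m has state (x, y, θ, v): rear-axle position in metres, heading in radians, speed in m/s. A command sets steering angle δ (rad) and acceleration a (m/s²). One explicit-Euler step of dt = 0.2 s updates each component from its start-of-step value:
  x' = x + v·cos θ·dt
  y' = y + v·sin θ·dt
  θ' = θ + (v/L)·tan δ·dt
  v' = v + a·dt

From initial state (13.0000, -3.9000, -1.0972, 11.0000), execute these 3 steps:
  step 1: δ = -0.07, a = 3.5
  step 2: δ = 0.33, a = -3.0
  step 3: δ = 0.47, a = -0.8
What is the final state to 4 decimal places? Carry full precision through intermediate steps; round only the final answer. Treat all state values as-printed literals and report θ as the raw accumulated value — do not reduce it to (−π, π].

(16.4370, -9.6390, -0.3576, 10.9400)

after step 1 (δ=-0.07, a=3.5): (14.003397, -5.857854, -1.161472, 11.700000)
after step 2 (δ=0.33, a=-3.0): (14.934694, -8.004547, -0.827510, 11.100000)
after step 3 (δ=0.47, a=-0.8): (16.436992, -9.639018, -0.357641, 10.940000)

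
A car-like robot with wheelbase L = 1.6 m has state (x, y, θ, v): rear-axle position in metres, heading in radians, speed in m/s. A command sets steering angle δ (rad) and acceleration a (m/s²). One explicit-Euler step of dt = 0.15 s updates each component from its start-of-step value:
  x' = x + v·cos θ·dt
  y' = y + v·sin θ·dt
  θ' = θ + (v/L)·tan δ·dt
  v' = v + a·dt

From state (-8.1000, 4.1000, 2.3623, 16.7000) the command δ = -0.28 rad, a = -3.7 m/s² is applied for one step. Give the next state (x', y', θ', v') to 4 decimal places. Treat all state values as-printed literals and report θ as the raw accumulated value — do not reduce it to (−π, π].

x' = -8.1000 + 16.7000·cos(2.3623)·0.15 = -9.8821
y' = 4.1000 + 16.7000·sin(2.3623)·0.15 = 5.8605
θ' = 2.3623 + (16.7000/1.6)·tan(-0.28)·0.15 = 1.9121
v' = 16.7000 − 3.7000·0.15 = 16.1450

(-9.8821, 5.8605, 1.9121, 16.1450)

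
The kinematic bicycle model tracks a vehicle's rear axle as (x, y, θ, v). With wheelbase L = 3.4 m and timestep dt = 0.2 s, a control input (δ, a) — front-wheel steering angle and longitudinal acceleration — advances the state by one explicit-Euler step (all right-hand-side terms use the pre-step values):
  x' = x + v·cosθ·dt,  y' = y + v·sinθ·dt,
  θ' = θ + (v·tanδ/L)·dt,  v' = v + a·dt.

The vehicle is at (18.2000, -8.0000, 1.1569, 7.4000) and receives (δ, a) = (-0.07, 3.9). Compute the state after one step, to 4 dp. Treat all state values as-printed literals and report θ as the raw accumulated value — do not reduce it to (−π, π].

(18.7952, -6.6450, 1.1264, 8.1800)

x' = 18.2000 + 7.4000·cos(1.1569)·0.2 = 18.7952
y' = -8.0000 + 7.4000·sin(1.1569)·0.2 = -6.6450
θ' = 1.1569 + (7.4000/3.4)·tan(-0.07)·0.2 = 1.1264
v' = 7.4000 + 3.9000·0.2 = 8.1800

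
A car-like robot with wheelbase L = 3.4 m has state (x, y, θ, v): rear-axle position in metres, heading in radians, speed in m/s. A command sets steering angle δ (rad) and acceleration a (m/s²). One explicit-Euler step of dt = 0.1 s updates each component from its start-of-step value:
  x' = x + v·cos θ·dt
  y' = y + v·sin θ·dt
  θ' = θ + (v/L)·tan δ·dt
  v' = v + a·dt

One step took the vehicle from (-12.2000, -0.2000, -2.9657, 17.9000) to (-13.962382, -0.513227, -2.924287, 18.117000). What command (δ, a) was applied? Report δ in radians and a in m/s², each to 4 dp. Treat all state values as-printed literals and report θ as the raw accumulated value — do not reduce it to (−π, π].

δ = 0.0785, a = 2.1700

a = (v'−v)/dt = (0.217000)/0.1 = 2.1700
Δθ = θ'−θ = 0.041413;  (v·dt/L) = 17.9000·0.1/3.4 = 0.526471
tan δ = Δθ·L/(v·dt) = 0.078662  →  δ = 0.0785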